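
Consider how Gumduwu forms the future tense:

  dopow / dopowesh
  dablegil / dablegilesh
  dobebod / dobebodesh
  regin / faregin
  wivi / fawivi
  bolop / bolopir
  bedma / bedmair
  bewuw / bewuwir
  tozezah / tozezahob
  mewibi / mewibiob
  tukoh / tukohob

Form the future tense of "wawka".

fawawka

dopow and bewuw both end in -w yet inflect differently (dopowesh, bewuwir), so the final letter is not what conditions the rule; the first letter is.
"wawka" begins with w-. The one such stem in the data (wivi → fawivi) adds the prefix fa-, so the same rule applies.
The other patterns: stems beginning with d- add -esh; stems beginning with b- add -ir; stems beginning with m- or t- add -ob.
So wawka → fawawka.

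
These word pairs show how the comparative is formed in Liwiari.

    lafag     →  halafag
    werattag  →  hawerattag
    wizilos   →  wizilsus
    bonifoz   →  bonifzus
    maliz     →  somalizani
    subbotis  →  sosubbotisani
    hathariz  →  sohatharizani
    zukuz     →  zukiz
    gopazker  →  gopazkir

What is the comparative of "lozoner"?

bonifoz and maliz both end in -z yet inflect differently (bonifzus, somalizani), so the final letter is not what conditions the rule; the last vowel is.
"lozoner" has last vowel 'e'. The one such stem in the data (gopazker → gopazkir) changes the last vowel to 'i' (as does zukuz), so the same rule applies.
So lozoner → lozonir.

lozonir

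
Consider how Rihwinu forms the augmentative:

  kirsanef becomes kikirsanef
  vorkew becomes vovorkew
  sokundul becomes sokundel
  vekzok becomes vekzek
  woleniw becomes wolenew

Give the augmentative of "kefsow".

vorkew and woleniw both end in -w yet inflect differently (vovorkew, wolenew), so the final letter is not what conditions the rule; the last vowel is.
"kefsow" has last vowel 'o'. The one such stem in the data (vekzok → vekzek) changes the last vowel to 'e' (as do woleniw, sokundul), so the same rule applies.
The other pattern: stems whose last vowel is 'e' repeat the first consonant+vowel as a prefix.
So kefsow → kefsew.

kefsew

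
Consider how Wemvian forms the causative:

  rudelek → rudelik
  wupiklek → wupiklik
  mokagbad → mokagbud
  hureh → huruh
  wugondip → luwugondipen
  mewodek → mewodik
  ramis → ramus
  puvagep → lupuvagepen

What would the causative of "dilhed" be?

puvagep and mewodek both have last vowel 'e' yet inflect differently (lupuvagepen, mewodik), so the last vowel is not what conditions the rule; the final letter is.
"dilhed" ends in -d. The one such stem in the data (mokagbad → mokagbud) changes the last vowel to 'u' (as do ramis, hureh), so the same rule applies.
The other patterns: stems ending in -p add lu- … -en around the stem; stems ending in -k change the last vowel to 'i'.
So dilhed → dilhud.

dilhud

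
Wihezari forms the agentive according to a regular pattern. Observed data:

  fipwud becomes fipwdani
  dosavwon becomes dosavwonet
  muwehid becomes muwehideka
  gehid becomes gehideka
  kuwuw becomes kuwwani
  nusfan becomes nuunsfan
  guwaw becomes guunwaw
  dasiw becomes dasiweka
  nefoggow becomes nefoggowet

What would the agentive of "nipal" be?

"nipal" has last vowel 'a'. The stems whose last vowel is 'a' (guwaw → guunwaw, nusfan → nuunsfan) insert -un- after the first vowel.
So nipal → niunpal.

niunpal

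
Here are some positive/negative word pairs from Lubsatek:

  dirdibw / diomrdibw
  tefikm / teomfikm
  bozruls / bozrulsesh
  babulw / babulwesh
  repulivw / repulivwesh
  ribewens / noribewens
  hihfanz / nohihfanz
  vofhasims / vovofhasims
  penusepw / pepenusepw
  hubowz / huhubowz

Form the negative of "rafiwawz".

dirdibw and babulw both end in -w yet inflect differently (diomrdibw, babulwesh), so the final letter is not what conditions the rule; the second-to-last letter is.
"rafiwawz" has second-to-last letter 'w'. The one such stem in the data (hubowz → huhubowz) repeats the first consonant+vowel as a prefix (as do vofhasims, penusepw), so the same rule applies.
The other patterns: stems whose second-to-last letter is 'b' or 'k' insert -om- after the first vowel; stems whose second-to-last letter is 'l' or 'v' add -esh; stems whose second-to-last letter is 'n' add the prefix no-.
So rafiwawz → rarafiwawz.

rarafiwawz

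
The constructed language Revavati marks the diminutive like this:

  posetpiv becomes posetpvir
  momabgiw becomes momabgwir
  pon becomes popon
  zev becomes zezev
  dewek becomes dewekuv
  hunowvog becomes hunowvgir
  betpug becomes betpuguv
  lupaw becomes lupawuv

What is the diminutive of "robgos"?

robgosuv

lupaw and momabgiw both end in -w yet inflect differently (lupawuv, momabgwir), so the final letter is not what conditions the rule; the number of vowels is.
"robgos" has 2 vowels. The stems with 2 vowels (dewek → dewekuv, lupaw → lupawuv, betpug → betpuguv) add -uv.
The other patterns: stems with 1 vowel repeat the first consonant+vowel as a prefix; stems with 3 vowels delete the last vowel and add -ir.
So robgos → robgosuv.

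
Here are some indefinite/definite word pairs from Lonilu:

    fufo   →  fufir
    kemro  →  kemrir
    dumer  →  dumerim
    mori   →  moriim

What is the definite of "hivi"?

hiviim

fufo and dumer both have 2 vowels yet inflect differently (fufir, dumerim), so the number of vowels is not what conditions the rule; the final letter is.
"hivi" ends in -i. The one such stem in the data (mori → moriim) adds -im, so the same rule applies.
So hivi → hiviim.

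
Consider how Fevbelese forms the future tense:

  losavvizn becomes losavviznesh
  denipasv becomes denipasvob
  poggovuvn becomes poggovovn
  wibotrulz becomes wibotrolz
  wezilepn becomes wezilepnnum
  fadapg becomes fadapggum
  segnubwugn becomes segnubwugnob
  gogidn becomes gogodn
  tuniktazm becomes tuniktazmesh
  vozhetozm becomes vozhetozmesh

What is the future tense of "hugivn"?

segnubwugn and losavvizn both end in -n yet inflect differently (segnubwugnob, losavviznesh), so the final letter is not what conditions the rule; the second-to-last letter is.
"hugivn" has second-to-last letter 'v'. The one such stem in the data (poggovuvn → poggovovn) changes the last vowel to 'o' (as do wibotrulz, gogidn), so the same rule applies.
So hugivn → hugovn.

hugovn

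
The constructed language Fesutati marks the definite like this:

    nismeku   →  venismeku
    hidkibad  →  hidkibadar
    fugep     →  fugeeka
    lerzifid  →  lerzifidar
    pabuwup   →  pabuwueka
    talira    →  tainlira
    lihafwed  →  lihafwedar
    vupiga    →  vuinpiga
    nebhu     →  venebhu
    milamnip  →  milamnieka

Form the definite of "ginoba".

giinnoba

hidkibad and vupiga both have last vowel 'a' yet inflect differently (hidkibadar, vuinpiga), so the last vowel is not what conditions the rule; the final letter is.
"ginoba" ends in -a. The stems ending in -a (vupiga → vuinpiga, talira → tainlira) insert -in- after the first vowel.
So ginoba → giinnoba.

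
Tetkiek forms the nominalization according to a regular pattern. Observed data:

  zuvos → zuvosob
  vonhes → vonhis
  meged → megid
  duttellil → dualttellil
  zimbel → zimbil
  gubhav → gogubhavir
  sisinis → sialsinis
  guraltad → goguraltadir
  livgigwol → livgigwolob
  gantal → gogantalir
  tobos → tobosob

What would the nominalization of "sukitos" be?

meged and guraltad both end in -d yet inflect differently (megid, goguraltadir), so the final letter is not what conditions the rule; the last vowel is.
"sukitos" has last vowel 'o'. The stems whose last vowel is 'o' (livgigwol → livgigwolob, tobos → tobosob, zuvos → zuvosob) add -ob.
So sukitos → sukitosob.

sukitosob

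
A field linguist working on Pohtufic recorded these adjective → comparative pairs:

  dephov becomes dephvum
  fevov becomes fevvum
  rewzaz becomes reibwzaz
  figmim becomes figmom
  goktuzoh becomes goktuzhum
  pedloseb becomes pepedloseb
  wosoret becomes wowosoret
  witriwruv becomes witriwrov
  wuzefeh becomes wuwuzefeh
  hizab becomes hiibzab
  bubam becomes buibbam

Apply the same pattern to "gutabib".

gutabob

pedloseb and hizab both end in -b yet inflect differently (pepedloseb, hiibzab), so the final letter is not what conditions the rule; the last vowel is.
"gutabib" has last vowel 'i'. The one such stem in the data (figmim → figmom) changes the last vowel to 'o' (as does witriwruv), so the same rule applies.
The other patterns: stems whose last vowel is 'e' repeat the first consonant+vowel as a prefix; stems whose last vowel is 'a' insert -ib- after the first vowel; stems whose last vowel is 'o' delete the last vowel and add -um.
So gutabib → gutabob.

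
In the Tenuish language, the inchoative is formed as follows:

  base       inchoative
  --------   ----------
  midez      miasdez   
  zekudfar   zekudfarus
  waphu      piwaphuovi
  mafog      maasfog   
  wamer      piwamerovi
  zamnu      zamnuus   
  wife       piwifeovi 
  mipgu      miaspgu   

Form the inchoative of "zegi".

mipgu and waphu both end in -u yet inflect differently (miaspgu, piwaphuovi), so the final letter is not what conditions the rule; the first letter is.
"zegi" begins with z-. The stems beginning with z- (zekudfar → zekudfarus, zamnu → zamnuus) add -us.
The other patterns: stems beginning with m- insert -as- after the first vowel; stems beginning with w- add pi- … -ovi around the stem.
So zegi → zegius.

zegius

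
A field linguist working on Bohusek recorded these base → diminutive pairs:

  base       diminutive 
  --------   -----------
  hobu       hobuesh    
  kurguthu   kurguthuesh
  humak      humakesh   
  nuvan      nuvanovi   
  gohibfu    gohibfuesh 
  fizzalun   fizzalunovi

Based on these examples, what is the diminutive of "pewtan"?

humak and nuvan both have last vowel 'a' yet inflect differently (humakesh, nuvanovi), so the last vowel is not what conditions the rule; the final letter is.
"pewtan" ends in -n. The stems ending in -n (nuvan → nuvanovi, fizzalun → fizzalunovi) add -ovi.
The other pattern: stems ending in -k or -u add -esh.
So pewtan → pewtanovi.

pewtanovi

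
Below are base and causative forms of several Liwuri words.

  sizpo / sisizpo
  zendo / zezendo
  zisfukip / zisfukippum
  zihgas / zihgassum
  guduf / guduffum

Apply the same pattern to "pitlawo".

pipitlawo

zendo and zisfukip both begin with z- yet inflect differently (zezendo, zisfukippum), so the first letter is not what conditions the rule; the final letter is.
"pitlawo" ends in -o. The stems ending in -o (sizpo → sisizpo, zendo → zezendo) repeat the first consonant+vowel as a prefix.
So pitlawo → pipitlawo.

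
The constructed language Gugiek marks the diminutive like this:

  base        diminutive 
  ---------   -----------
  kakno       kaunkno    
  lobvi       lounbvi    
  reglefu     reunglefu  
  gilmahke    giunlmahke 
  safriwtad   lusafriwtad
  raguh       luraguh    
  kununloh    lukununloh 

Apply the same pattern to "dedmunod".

"dedmunod" ends in a consonant. The stems ending in a consonant (safriwtad → lusafriwtad, raguh → luraguh, kununloh → lukununloh) add the prefix lu-.
So dedmunod → ludedmunod.

ludedmunod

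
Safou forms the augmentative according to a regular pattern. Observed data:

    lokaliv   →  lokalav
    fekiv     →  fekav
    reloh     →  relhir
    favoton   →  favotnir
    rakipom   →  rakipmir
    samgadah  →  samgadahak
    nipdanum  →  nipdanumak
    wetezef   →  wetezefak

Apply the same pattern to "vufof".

vuffir

reloh and samgadah both end in -h yet inflect differently (relhir, samgadahak), so the final letter is not what conditions the rule; the last vowel is.
"vufof" has last vowel 'o'. The stems whose last vowel is 'o' (reloh → relhir, favoton → favotnir, rakipom → rakipmir) delete the last vowel and add -ir.
The other patterns: stems whose last vowel is 'i' change the last vowel to 'a'; stems whose last vowel is 'a', 'e' or 'u' add -ak.
So vufof → vuffir.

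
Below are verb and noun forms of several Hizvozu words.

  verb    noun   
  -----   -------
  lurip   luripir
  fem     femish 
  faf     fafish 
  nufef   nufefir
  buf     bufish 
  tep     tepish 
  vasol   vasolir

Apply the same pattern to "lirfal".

lirfalir

tep and lurip both end in -p yet inflect differently (tepish, luripir), so the final letter is not what conditions the rule; the number of vowels is.
"lirfal" has 2 vowels. The stems with 2 vowels (lurip → luripir, vasol → vasolir, nufef → nufefir) add -ir.
The other pattern: stems with 1 vowel add -ish.
So lirfal → lirfalir.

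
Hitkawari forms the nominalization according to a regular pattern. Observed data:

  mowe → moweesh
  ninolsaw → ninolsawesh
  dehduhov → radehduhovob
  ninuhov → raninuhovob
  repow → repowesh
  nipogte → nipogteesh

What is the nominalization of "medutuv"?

ramedutuvob

ninuhov and repow both have last vowel 'o' yet inflect differently (raninuhovob, repowesh), so the last vowel is not what conditions the rule; the final letter is.
"medutuv" ends in -v. The stems ending in -v (ninuhov → raninuhovob, dehduhov → radehduhovob) add ra- … -ob around the stem.
So medutuv → ramedutuvob.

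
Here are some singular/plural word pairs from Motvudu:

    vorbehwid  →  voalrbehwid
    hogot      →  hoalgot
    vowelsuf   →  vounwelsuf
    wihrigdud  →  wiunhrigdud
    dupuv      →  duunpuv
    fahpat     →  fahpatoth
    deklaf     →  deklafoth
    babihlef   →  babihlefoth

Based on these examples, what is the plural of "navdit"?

naalvdit

vorbehwid and wihrigdud both end in -d yet inflect differently (voalrbehwid, wiunhrigdud), so the final letter is not what conditions the rule; the last vowel is.
"navdit" has last vowel 'i'. The one such stem in the data (vorbehwid → voalrbehwid) inserts -al- after the first vowel (as does hogot), so the same rule applies.
The other patterns: stems whose last vowel is 'u' insert -un- after the first vowel; stems whose last vowel is 'a' or 'e' add -oth.
So navdit → naalvdit.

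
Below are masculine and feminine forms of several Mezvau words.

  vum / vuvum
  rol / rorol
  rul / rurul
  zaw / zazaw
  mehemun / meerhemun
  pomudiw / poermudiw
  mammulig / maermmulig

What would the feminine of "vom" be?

"vom" has 1 vowel. The stems with 1 vowel (rul → rurul, vum → vuvum, zaw → zazaw) repeat the first consonant+vowel as a prefix.
The other pattern: stems with 3 vowels insert -er- after the first vowel.
So vom → vovom.

vovom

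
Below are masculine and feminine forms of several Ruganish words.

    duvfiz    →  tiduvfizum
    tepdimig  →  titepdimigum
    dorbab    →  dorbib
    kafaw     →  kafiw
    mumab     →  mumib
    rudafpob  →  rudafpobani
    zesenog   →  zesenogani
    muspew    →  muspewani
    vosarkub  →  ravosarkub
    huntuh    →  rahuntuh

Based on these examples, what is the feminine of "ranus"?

raranus

"ranus" has last vowel 'u'. The stems whose last vowel is 'u' (vosarkub → ravosarkub, huntuh → rahuntuh) add the prefix ra-.
The other patterns: stems whose last vowel is 'i' add ti- … -um around the stem; stems whose last vowel is 'a' change the last vowel to 'i'; stems whose last vowel is 'e' or 'o' add -ani.
So ranus → raranus.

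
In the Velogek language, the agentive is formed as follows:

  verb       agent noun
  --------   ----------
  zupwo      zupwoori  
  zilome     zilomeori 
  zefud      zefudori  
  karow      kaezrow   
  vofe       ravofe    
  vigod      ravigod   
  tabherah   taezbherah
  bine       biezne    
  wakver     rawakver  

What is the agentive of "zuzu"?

zuzuori

"zuzu" begins with z-. The stems beginning with z- (zilome → zilomeori, zupwo → zupwoori, zefud → zefudori) add -ori.
The other patterns: stems beginning with v- or w- add the prefix ra-; stems beginning with b-, k- or t- insert -ez- after the first vowel.
So zuzu → zuzuori.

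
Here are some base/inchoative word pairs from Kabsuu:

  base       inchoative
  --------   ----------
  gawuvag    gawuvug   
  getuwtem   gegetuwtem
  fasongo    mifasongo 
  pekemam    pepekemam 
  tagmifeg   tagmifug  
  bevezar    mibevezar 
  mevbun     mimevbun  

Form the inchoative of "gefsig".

gefsug

"gefsig" ends in -g. The stems ending in -g (tagmifeg → tagmifug, gawuvag → gawuvug) change the last vowel to 'u'.
The other patterns: stems ending in -m repeat the first consonant+vowel as a prefix; stems ending in -n, -o or -r add the prefix mi-.
So gefsig → gefsug.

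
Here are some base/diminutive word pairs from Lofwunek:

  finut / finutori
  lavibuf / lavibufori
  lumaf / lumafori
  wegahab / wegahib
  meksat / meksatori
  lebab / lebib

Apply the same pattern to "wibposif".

wegahab and meksat both have last vowel 'a' yet inflect differently (wegahib, meksatori), so the last vowel is not what conditions the rule; the final letter is.
"wibposif" ends in -f. The stems ending in -f (lavibuf → lavibufori, lumaf → lumafori) add -ori.
The other pattern: stems ending in -b change the last vowel to 'i'.
So wibposif → wibposifori.

wibposifori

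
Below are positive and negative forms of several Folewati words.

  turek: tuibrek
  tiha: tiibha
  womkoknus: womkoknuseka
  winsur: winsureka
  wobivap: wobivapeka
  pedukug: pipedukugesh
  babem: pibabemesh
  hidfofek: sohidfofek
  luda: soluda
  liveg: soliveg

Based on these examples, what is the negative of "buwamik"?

pibuwamikesh

"buwamik" begins with b-. The one such stem in the data (babem → pibabemesh) adds pi- … -esh around the stem, so the same rule applies.
So buwamik → pibuwamikesh.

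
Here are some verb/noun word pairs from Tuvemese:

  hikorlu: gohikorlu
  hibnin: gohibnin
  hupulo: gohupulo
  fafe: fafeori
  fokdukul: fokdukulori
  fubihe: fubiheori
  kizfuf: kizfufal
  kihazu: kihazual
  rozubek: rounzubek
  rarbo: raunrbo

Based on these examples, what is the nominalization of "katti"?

hikorlu and kihazu both end in -u yet inflect differently (gohikorlu, kihazual), so the final letter is not what conditions the rule; the first letter is.
"katti" begins with k-. The stems beginning with k- (kizfuf → kizfufal, kihazu → kihazual) add -al.
The other patterns: stems beginning with h- add the prefix go-; stems beginning with f- add -ori; stems beginning with r- insert -un- after the first vowel.
So katti → kattial.

kattial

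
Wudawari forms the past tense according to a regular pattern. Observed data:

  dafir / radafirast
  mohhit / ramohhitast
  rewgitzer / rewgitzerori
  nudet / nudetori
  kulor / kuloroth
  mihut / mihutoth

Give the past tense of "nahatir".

ranahatirast

dafir and rewgitzer both end in -r yet inflect differently (radafirast, rewgitzerori), so the final letter is not what conditions the rule; the last vowel is.
"nahatir" has last vowel 'i'. The stems whose last vowel is 'i' (dafir → radafirast, mohhit → ramohhitast) add ra- … -ast around the stem.
The other patterns: stems whose last vowel is 'e' add -ori; stems whose last vowel is 'o' or 'u' add -oth.
So nahatir → ranahatirast.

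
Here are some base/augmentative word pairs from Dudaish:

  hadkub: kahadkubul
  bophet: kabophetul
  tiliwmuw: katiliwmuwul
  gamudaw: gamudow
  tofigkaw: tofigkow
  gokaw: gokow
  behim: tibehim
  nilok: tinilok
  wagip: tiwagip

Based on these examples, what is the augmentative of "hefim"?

tiliwmuw and gamudaw both end in -w yet inflect differently (katiliwmuwul, gamudow), so the final letter is not what conditions the rule; the last vowel is.
"hefim" has last vowel 'i'. The stems whose last vowel is 'i' (behim → tibehim, wagip → tiwagip) add the prefix ti-.
So hefim → tihefim.

tihefim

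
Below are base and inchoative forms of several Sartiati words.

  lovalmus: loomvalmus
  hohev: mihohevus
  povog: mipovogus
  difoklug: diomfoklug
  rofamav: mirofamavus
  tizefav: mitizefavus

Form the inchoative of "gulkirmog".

migulkirmogus

difoklug and povog both end in -g yet inflect differently (diomfoklug, mipovogus), so the final letter is not what conditions the rule; the last vowel is.
"gulkirmog" has last vowel 'o'. The one such stem in the data (povog → mipovogus) adds mi- … -us around the stem, so the same rule applies.
The other pattern: stems whose last vowel is 'u' insert -om- after the first vowel.
So gulkirmog → migulkirmogus.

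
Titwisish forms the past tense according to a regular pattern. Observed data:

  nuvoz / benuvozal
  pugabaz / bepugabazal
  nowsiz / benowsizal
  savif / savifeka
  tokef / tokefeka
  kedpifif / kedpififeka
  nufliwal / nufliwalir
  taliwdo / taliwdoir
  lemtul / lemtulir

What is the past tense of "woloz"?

"woloz" ends in -z. The stems ending in -z (nuvoz → benuvozal, pugabaz → bepugabazal, nowsiz → benowsizal) add be- … -al around the stem.
The other patterns: stems ending in -f add -eka; stems ending in -l or -o add -ir.
So woloz → bewolozal.

bewolozal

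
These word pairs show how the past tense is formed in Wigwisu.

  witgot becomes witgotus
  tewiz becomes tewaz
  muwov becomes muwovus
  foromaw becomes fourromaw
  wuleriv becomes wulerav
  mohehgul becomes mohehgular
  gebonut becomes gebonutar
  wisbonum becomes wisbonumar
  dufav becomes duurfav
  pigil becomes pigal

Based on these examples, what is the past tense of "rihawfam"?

riurhawfam

dufav and wuleriv both end in -v yet inflect differently (duurfav, wulerav), so the final letter is not what conditions the rule; the last vowel is.
"rihawfam" has last vowel 'a'. The stems whose last vowel is 'a' (foromaw → fourromaw, dufav → duurfav) insert -ur- after the first vowel.
The other patterns: stems whose last vowel is 'i' change the last vowel to 'a'; stems whose last vowel is 'u' add -ar; stems whose last vowel is 'o' add -us.
So rihawfam → riurhawfam.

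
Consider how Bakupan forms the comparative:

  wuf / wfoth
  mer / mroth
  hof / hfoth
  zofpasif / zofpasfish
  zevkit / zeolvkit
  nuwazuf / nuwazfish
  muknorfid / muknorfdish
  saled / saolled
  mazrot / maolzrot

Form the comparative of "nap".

saled and muknorfid both end in -d yet inflect differently (saolled, muknorfdish), so the final letter is not what conditions the rule; the number of vowels is.
"nap" has 1 vowel. The stems with 1 vowel (wuf → wfoth, hof → hfoth, mer → mroth) delete the last vowel and add -oth.
The other patterns: stems with 2 vowels insert -ol- after the first vowel; stems with 3 vowels delete the last vowel and add -ish.
So nap → npoth.

npoth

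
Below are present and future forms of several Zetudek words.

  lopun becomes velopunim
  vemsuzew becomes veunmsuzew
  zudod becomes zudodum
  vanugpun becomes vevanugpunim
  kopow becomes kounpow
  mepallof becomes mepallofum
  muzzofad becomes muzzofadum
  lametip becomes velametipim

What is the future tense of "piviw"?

piunviw

kopow and zudod both have last vowel 'o' yet inflect differently (kounpow, zudodum), so the last vowel is not what conditions the rule; the final letter is.
"piviw" ends in -w. The stems ending in -w (vemsuzew → veunmsuzew, kopow → kounpow) insert -un- after the first vowel.
So piviw → piunviw.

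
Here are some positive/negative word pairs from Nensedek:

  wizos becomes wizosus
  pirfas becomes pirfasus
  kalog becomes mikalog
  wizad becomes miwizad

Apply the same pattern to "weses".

wesesus

"weses" ends in -s. The stems ending in -s (wizos → wizosus, pirfas → pirfasus) add -us.
So weses → wesesus.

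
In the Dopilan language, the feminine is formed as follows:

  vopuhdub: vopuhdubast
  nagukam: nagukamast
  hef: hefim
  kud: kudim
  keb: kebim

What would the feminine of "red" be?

vopuhdub and keb both end in -b yet inflect differently (vopuhdubast, kebim), so the final letter is not what conditions the rule; the number of vowels is.
"red" has 1 vowel. The stems with 1 vowel (hef → hefim, kud → kudim, keb → kebim) add -im.
So red → redim.

redim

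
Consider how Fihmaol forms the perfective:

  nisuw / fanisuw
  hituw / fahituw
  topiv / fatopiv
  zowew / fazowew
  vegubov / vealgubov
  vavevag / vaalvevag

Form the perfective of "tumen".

topiv and vegubov both end in -v yet inflect differently (fatopiv, vealgubov), so the final letter is not what conditions the rule; the number of vowels is.
"tumen" has 2 vowels. The stems with 2 vowels (nisuw → fanisuw, hituw → fahituw, topiv → fatopiv) add the prefix fa-.
The other pattern: stems with 3 vowels insert -al- after the first vowel.
So tumen → fatumen.

fatumen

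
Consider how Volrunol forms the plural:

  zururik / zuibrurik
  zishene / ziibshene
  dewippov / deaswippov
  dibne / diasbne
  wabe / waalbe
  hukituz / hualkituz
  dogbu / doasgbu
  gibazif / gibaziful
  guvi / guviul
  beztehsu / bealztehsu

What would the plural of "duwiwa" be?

duaswiwa

"duwiwa" begins with d-. The stems beginning with d- (dewippov → deaswippov, dogbu → doasgbu, dibne → diasbne) insert -as- after the first vowel.
The other patterns: stems beginning with g- add -ul; stems beginning with z- insert -ib- after the first vowel; stems beginning with b-, h- or w- insert -al- after the first vowel.
So duwiwa → duaswiwa.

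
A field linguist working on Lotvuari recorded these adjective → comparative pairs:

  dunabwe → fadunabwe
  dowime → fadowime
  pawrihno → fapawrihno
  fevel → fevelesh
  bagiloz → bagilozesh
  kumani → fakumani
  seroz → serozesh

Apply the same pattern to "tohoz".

tohozesh

"tohoz" ends in a consonant. The stems ending in a consonant (fevel → fevelesh, seroz → serozesh, bagiloz → bagilozesh) add -esh.
So tohoz → tohozesh.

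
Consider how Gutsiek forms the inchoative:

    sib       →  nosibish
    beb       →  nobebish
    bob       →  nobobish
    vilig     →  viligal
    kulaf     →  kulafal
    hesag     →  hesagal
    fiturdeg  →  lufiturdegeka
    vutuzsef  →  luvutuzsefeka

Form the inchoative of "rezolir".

lurezolireka

vilig and fiturdeg both end in -g yet inflect differently (viligal, lufiturdegeka), so the final letter is not what conditions the rule; the number of vowels is.
"rezolir" has 3 vowels. The stems with 3 vowels (fiturdeg → lufiturdegeka, vutuzsef → luvutuzsefeka) add lu- … -eka around the stem.
The other patterns: stems with 1 vowel add no- … -ish around the stem; stems with 2 vowels add -al.
So rezolir → lurezolireka.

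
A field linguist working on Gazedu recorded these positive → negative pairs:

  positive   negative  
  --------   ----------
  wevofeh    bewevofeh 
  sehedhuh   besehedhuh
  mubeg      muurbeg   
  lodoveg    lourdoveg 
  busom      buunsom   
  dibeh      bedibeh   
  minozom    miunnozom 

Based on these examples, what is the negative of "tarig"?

taurrig

wevofeh and mubeg both have last vowel 'e' yet inflect differently (bewevofeh, muurbeg), so the last vowel is not what conditions the rule; the final letter is.
"tarig" ends in -g. The stems ending in -g (mubeg → muurbeg, lodoveg → lourdoveg) insert -ur- after the first vowel.
The other patterns: stems ending in -h add the prefix be-; stems ending in -m insert -un- after the first vowel.
So tarig → taurrig.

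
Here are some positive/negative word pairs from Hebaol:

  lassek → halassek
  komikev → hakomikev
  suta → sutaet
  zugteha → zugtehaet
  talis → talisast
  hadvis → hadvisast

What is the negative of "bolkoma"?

hadvis and suta both have 2 vowels yet inflect differently (hadvisast, sutaet), so the number of vowels is not what conditions the rule; the final letter is.
"bolkoma" ends in -a. The stems ending in -a (suta → sutaet, zugteha → zugtehaet) add -et.
The other patterns: stems ending in -s add -ast; stems ending in -k or -v add the prefix ha-.
So bolkoma → bolkomaet.

bolkomaet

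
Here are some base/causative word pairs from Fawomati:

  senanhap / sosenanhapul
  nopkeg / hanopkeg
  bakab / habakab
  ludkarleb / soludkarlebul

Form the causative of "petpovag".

bakab and ludkarleb both end in -b yet inflect differently (habakab, soludkarlebul), so the final letter is not what conditions the rule; the number of vowels is.
"petpovag" has 3 vowels. The stems with 3 vowels (ludkarleb → soludkarlebul, senanhap → sosenanhapul) add so- … -ul around the stem.
So petpovag → sopetpovagul.

sopetpovagul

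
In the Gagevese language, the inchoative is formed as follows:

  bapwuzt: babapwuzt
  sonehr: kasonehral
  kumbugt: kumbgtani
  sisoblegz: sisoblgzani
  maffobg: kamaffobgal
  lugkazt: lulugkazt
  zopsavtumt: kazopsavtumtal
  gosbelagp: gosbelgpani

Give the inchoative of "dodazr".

kumbugt and bapwuzt both end in -t yet inflect differently (kumbgtani, babapwuzt), so the final letter is not what conditions the rule; the second-to-last letter is.
"dodazr" has second-to-last letter 'z'. The stems whose second-to-last letter is 'z' (bapwuzt → babapwuzt, lugkazt → lulugkazt) repeat the first consonant+vowel as a prefix.
So dodazr → dododazr.

dododazr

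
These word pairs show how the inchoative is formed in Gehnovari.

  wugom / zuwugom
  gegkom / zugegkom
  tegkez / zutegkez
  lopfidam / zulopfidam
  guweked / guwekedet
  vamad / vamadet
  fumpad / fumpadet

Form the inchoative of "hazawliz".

guweked and tegkez both have last vowel 'e' yet inflect differently (guwekedet, zutegkez), so the last vowel is not what conditions the rule; the final letter is.
"hazawliz" ends in -z. The one such stem in the data (tegkez → zutegkez) adds the prefix zu-, so the same rule applies.
The other pattern: stems ending in -d add -et.
So hazawliz → zuhazawliz.

zuhazawliz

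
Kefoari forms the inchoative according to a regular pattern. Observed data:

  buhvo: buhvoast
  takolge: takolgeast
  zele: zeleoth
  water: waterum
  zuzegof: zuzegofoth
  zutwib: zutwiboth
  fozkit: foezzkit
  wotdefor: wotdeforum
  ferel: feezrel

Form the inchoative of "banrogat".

banrogatast

zele and takolge both end in -e yet inflect differently (zeleoth, takolgeast), so the final letter is not what conditions the rule; the first letter is.
"banrogat" begins with b-. The one such stem in the data (buhvo → buhvoast) adds -ast, so the same rule applies.
The other patterns: stems beginning with z- add -oth; stems beginning with f- insert -ez- after the first vowel; stems beginning with w- add -um.
So banrogat → banrogatast.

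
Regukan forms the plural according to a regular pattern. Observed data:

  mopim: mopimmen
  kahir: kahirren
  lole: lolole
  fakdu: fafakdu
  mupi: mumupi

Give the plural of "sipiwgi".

sisipiwgi

mopim and mupi both have last vowel 'i' yet inflect differently (mopimmen, mumupi), so the last vowel is not what conditions the rule; whether the stem ends in a vowel or a consonant is.
"sipiwgi" ends in a vowel. The stems ending in a vowel (lole → lolole, fakdu → fafakdu, mupi → mumupi) repeat the first consonant+vowel as a prefix.
The other pattern: stems ending in a consonant double the final consonant and add -en.
So sipiwgi → sisipiwgi.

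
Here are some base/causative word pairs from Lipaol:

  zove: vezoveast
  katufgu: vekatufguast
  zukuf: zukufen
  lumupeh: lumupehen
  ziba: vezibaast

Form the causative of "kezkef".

kezkefen

"kezkef" ends in a consonant. The stems ending in a consonant (lumupeh → lumupehen, zukuf → zukufen) add -en.
The other pattern: stems ending in a vowel add ve- … -ast around the stem.
So kezkef → kezkefen.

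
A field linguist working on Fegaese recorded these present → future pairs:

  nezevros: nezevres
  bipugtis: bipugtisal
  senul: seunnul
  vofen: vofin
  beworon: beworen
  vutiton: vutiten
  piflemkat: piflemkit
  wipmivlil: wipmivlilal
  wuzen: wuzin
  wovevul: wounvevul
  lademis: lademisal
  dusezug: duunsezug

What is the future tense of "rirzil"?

rirzilal

wovevul and wipmivlil both end in -l yet inflect differently (wounvevul, wipmivlilal), so the final letter is not what conditions the rule; the last vowel is.
"rirzil" has last vowel 'i'. The stems whose last vowel is 'i' (wipmivlil → wipmivlilal, lademis → lademisal, bipugtis → bipugtisal) add -al.
The other patterns: stems whose last vowel is 'u' insert -un- after the first vowel; stems whose last vowel is 'a' or 'e' change the last vowel to 'i'; stems whose last vowel is 'o' change the last vowel to 'e'.
So rirzil → rirzilal.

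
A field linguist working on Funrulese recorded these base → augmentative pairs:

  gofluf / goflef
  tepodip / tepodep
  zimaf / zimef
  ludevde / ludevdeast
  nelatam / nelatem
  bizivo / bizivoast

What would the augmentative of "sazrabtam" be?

nelatam and bizivo both have 3 vowels yet inflect differently (nelatem, bizivoast), so the number of vowels is not what conditions the rule; whether the stem ends in a vowel or a consonant is.
"sazrabtam" ends in a consonant. The stems ending in a consonant (nelatam → nelatem, tepodip → tepodep, zimaf → zimef) change the last vowel to 'e'.
The other pattern: stems ending in a vowel add -ast.
So sazrabtam → sazrabtem.

sazrabtem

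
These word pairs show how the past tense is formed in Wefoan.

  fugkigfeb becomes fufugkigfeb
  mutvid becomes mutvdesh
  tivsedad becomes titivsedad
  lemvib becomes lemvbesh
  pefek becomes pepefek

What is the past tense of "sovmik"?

lemvib and fugkigfeb both end in -b yet inflect differently (lemvbesh, fufugkigfeb), so the final letter is not what conditions the rule; the last vowel is.
"sovmik" has last vowel 'i'. The stems whose last vowel is 'i' (lemvib → lemvbesh, mutvid → mutvdesh) delete the last vowel and add -esh.
The other pattern: stems whose last vowel is 'a' or 'e' repeat the first consonant+vowel as a prefix.
So sovmik → sovmkesh.

sovmkesh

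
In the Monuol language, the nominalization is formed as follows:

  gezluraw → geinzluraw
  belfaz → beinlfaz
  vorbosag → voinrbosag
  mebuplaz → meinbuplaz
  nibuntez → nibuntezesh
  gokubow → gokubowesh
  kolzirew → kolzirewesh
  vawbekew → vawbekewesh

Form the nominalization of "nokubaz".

belfaz and nibuntez both end in -z yet inflect differently (beinlfaz, nibuntezesh), so the final letter is not what conditions the rule; the last vowel is.
"nokubaz" has last vowel 'a'. The stems whose last vowel is 'a' (gezluraw → geinzluraw, belfaz → beinlfaz, vorbosag → voinrbosag) insert -in- after the first vowel.
The other pattern: stems whose last vowel is 'e' or 'o' add -esh.
So nokubaz → noinkubaz.

noinkubaz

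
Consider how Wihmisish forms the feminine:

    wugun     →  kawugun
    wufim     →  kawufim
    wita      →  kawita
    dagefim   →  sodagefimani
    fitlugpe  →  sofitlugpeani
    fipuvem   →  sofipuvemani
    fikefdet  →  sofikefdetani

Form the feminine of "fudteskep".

wufim and dagefim both end in -m yet inflect differently (kawufim, sodagefimani), so the final letter is not what conditions the rule; the first letter is.
"fudteskep" begins with f-. The stems beginning with f- (fitlugpe → sofitlugpeani, fipuvem → sofipuvemani, fikefdet → sofikefdetani) add so- … -ani around the stem.
So fudteskep → sofudteskepani.

sofudteskepani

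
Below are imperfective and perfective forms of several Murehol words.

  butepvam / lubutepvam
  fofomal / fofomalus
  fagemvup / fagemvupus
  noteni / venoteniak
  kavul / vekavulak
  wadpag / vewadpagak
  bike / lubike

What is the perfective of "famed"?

fofomal and kavul both end in -l yet inflect differently (fofomalus, vekavulak), so the final letter is not what conditions the rule; the first letter is.
"famed" begins with f-. The stems beginning with f- (fagemvup → fagemvupus, fofomal → fofomalus) add -us.
The other patterns: stems beginning with b- add the prefix lu-; stems beginning with k-, n- or w- add ve- … -ak around the stem.
So famed → famedus.

famedus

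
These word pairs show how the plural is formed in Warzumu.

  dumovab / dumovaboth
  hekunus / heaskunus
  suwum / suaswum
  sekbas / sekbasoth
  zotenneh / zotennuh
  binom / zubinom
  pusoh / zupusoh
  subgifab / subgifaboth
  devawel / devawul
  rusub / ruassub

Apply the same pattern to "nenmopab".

zotenneh and pusoh both end in -h yet inflect differently (zotennuh, zupusoh), so the final letter is not what conditions the rule; the last vowel is.
"nenmopab" has last vowel 'a'. The stems whose last vowel is 'a' (sekbas → sekbasoth, subgifab → subgifaboth, dumovab → dumovaboth) add -oth.
The other patterns: stems whose last vowel is 'e' change the last vowel to 'u'; stems whose last vowel is 'u' insert -as- after the first vowel; stems whose last vowel is 'o' add the prefix zu-.
So nenmopab → nenmopaboth.

nenmopaboth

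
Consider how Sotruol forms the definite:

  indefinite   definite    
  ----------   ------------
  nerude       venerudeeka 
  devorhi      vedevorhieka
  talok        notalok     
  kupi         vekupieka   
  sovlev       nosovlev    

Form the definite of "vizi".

nerude and sovlev both have last vowel 'e' yet inflect differently (venerudeeka, nosovlev), so the last vowel is not what conditions the rule; whether the stem ends in a vowel or a consonant is.
"vizi" ends in a vowel. The stems ending in a vowel (nerude → venerudeeka, devorhi → vedevorhieka, kupi → vekupieka) add ve- … -eka around the stem.
The other pattern: stems ending in a consonant add the prefix no-.
So vizi → vevizieka.

vevizieka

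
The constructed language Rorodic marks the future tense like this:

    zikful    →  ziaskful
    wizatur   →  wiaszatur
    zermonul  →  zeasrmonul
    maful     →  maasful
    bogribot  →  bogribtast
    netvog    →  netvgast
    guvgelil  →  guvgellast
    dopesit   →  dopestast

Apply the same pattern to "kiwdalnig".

zikful and guvgelil both end in -l yet inflect differently (ziaskful, guvgellast), so the final letter is not what conditions the rule; the last vowel is.
"kiwdalnig" has last vowel 'i'. The stems whose last vowel is 'i' (guvgelil → guvgellast, dopesit → dopestast) delete the last vowel and add -ast.
So kiwdalnig → kiwdalngast.

kiwdalngast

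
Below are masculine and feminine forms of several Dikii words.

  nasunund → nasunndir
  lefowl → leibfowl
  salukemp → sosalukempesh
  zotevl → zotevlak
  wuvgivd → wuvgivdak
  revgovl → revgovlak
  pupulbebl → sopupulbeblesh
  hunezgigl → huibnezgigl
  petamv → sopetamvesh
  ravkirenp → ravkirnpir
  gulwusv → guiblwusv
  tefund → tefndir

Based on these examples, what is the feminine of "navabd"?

sonavabdesh

"navabd" has second-to-last letter 'b'. The one such stem in the data (pupulbebl → sopupulbeblesh) adds so- … -esh around the stem, so the same rule applies.
The other patterns: stems whose second-to-last letter is 'v' add -ak; stems whose second-to-last letter is 'n' delete the last vowel and add -ir; stems whose second-to-last letter is 'g', 's' or 'w' insert -ib- after the first vowel.
So navabd → sonavabdesh.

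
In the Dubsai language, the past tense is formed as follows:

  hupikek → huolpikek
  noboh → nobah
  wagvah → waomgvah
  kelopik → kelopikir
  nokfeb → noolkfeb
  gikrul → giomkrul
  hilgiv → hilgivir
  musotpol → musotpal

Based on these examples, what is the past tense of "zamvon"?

zamvan

"zamvon" has last vowel 'o'. The stems whose last vowel is 'o' (musotpol → musotpal, noboh → nobah) change the last vowel to 'a'.
The other patterns: stems whose last vowel is 'e' insert -ol- after the first vowel; stems whose last vowel is 'a' or 'u' insert -om- after the first vowel; stems whose last vowel is 'i' add -ir.
So zamvon → zamvan.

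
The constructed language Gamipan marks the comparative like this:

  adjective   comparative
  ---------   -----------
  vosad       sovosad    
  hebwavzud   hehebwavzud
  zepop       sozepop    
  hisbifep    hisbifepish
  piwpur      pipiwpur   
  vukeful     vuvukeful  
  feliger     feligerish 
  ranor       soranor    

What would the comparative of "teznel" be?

piwpur and feliger both end in -r yet inflect differently (pipiwpur, feligerish), so the final letter is not what conditions the rule; the last vowel is.
"teznel" has last vowel 'e'. The stems whose last vowel is 'e' (feliger → feligerish, hisbifep → hisbifepish) add -ish.
So teznel → teznelish.

teznelish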